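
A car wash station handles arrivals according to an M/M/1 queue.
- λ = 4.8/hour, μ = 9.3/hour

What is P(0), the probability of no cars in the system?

ρ = λ/μ = 4.8/9.3 = 0.5161
P(0) = 1 - ρ = 1 - 0.5161 = 0.4839
The server is idle 48.39% of the time.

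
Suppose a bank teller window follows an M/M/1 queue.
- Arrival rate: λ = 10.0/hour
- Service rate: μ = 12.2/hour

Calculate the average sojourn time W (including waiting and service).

First, compute utilization: ρ = λ/μ = 10.0/12.2 = 0.8197
For M/M/1: W = 1/(μ-λ)
W = 1/(12.2-10.0) = 1/2.20
W = 0.4545 hours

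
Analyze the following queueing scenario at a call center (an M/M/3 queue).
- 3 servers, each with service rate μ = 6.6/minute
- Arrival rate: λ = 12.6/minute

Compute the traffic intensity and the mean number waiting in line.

Traffic intensity: ρ = λ/(cμ) = 12.6/(3×6.6) = 0.6364
Since ρ = 0.6364 < 1, system is stable.
Offered load a = λ/μ = cρ = 12.6/6.6 = 1.9091
P₀ = [ Σₙ₌₀^2 aⁿ/n! + a^3/(3!(1-ρ)) ]⁻¹
Σ = a^0/0! + a^1/1! + a^2/2! = 1.0000 + 1.9091 + 1.8223 = 4.7314
a^3/(3!(1-ρ)) = 6.9579/(6 × 0.36364) = 3.1890
P₀ = 1/(4.7314 + 3.1890) = 0.1263
Lq = P₀·a^3·ρ / (3!(1-ρ)²) = 0.12626 × 6.9579 × 0.63636 / (6 × 0.13223) = 0.7046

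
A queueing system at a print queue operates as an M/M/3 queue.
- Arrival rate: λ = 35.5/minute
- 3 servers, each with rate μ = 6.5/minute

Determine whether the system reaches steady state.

Stability requires ρ = λ/(cμ) < 1
ρ = 35.5/(3 × 6.5) = 35.5/19.50 = 1.8205
Since 1.8205 ≥ 1, the system is UNSTABLE.
Need c > λ/μ = 35.5/6.5 = 5.46.
Minimum servers needed: c = 6.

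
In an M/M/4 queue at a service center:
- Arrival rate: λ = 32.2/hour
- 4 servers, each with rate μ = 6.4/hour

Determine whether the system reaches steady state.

Stability requires ρ = λ/(cμ) < 1
ρ = 32.2/(4 × 6.4) = 32.2/25.60 = 1.2578
Since 1.2578 ≥ 1, the system is UNSTABLE.
Need c > λ/μ = 32.2/6.4 = 5.03.
Minimum servers needed: c = 6.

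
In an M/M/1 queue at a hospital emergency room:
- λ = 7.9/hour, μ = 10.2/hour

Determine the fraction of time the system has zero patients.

ρ = λ/μ = 7.9/10.2 = 0.7745
P(0) = 1 - ρ = 1 - 0.7745 = 0.2255
The server is idle 22.55% of the time.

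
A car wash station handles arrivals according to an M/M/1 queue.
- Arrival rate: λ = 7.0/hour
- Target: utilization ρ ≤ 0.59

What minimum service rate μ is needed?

ρ = λ/μ, so μ = λ/ρ
μ ≥ 7.0/0.59 = 11.8644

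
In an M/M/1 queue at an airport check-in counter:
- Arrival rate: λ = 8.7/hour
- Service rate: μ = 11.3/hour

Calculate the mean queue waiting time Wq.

First, compute utilization: ρ = λ/μ = 8.7/11.3 = 0.7699
For M/M/1: Wq = λ/(μ(μ-λ))
Wq = 8.7/(11.3 × (11.3-8.7))
Wq = 8.7/(11.3 × 2.60)
Wq = 0.2961 hours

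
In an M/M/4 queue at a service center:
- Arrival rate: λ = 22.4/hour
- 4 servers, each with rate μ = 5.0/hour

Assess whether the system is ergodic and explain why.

Stability requires ρ = λ/(cμ) < 1
ρ = 22.4/(4 × 5.0) = 22.4/20.00 = 1.1200
Since 1.1200 ≥ 1, the system is UNSTABLE.
Need c > λ/μ = 22.4/5.0 = 4.48.
Minimum servers needed: c = 5.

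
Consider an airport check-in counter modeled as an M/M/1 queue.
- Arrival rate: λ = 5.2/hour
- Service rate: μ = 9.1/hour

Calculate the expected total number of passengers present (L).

ρ = λ/μ = 5.2/9.1 = 0.5714
For M/M/1: L = λ/(μ-λ)
L = 5.2/(9.1-5.2) = 5.2/3.90
L = 1.3333 passengers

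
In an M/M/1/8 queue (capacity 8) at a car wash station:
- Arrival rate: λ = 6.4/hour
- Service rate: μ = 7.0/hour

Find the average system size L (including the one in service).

ρ = λ/μ = 6.4/7.0 = 0.914286
P₀ = (1-ρ)/(1-ρ^(K+1)) = (1-0.914286)/(1-0.914286^9) = 0.08571/0.5536 = 0.1548
P_K = P₀×ρ^K = 0.15483 × 0.914286^8 = 0.15483 × 0.48827 = 0.07560
L = ρ[1 - (K+1)ρ^K + Kρ^(K+1)] / [(1-ρ)(1-ρ^(K+1))]
L = 0.914286 × (1 - 9×0.4882661 + 8×0.4464148) / ((1 - 0.914286) × (1 - 0.4464148)) = 3.4090 cars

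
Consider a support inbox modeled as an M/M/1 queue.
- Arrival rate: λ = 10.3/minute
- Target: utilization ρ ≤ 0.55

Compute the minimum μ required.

ρ = λ/μ, so μ = λ/ρ
μ ≥ 10.3/0.55 = 18.7273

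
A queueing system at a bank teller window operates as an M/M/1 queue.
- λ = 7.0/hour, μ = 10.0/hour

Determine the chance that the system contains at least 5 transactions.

ρ = λ/μ = 7.0/10.0 = 0.7000
P(N ≥ n) = ρⁿ
P(N ≥ 5) = 0.7000^5
P(N ≥ 5) = 0.1681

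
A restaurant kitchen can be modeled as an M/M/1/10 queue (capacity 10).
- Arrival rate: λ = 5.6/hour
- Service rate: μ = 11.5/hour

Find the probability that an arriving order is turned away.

ρ = λ/μ = 5.6/11.5 = 0.48696
P₀ = (1-ρ)/(1-ρ^(K+1)) = (1-0.48696)/(1-0.48696^11) = 0.5130/0.9996 = 0.5132
P_K = P₀×ρ^K = 0.5132 × 0.48696^10 = 0.5132 × 0.0007498 = 0.0003848
Blocking probability = 0.03848%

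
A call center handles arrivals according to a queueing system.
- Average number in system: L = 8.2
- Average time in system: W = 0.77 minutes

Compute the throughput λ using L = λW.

Little's Law: L = λW, so λ = L/W
λ = 8.2/0.77 = 10.6494 calls/minute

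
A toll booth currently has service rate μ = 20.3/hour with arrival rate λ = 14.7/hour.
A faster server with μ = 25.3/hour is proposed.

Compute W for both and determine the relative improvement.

System 1: ρ₁ = 14.7/20.3 = 0.7241, W₁ = 1/(20.3-14.7) = 0.17857
System 2: ρ₂ = 14.7/25.3 = 0.5810, W₂ = 1/(25.3-14.7) = 0.094340
Improvement: (W₁-W₂)/W₁ = (0.17857-0.094340)/0.17857 = 47.17%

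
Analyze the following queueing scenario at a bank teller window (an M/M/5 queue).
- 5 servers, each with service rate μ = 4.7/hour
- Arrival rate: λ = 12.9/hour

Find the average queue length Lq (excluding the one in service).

Traffic intensity: ρ = λ/(cμ) = 12.9/(5×4.7) = 0.5489
Since ρ = 0.5489 < 1, system is stable.
Offered load a = λ/μ = cρ = 12.9/4.7 = 2.7447
P₀ = [ Σₙ₌₀^4 aⁿ/n! + a^5/(5!(1-ρ)) ]⁻¹
Σ = a^0/0! + a^1/1! + a^2/2! + a^3/3! + a^4/4! = 1.0000 + 2.7447 + 3.7666 + 3.4461 + 2.3646 = 13.3220
a^5/(5!(1-ρ)) = 155.7612/(120 × 0.45106) = 2.8777
P₀ = 1/(13.3220 + 2.8777) = 0.06173
Lq = P₀·a^5·ρ / (5!(1-ρ)²) = 0.061730 × 155.7612 × 0.54894 / (120 × 0.20346) = 0.2162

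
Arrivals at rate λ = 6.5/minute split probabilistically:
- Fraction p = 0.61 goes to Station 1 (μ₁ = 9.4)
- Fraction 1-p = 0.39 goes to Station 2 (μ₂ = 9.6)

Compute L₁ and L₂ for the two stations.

Effective rates: λ₁ = 6.5×0.61 = 3.965, λ₂ = 6.5×0.39 = 2.535
Station 1: ρ₁ = 3.965/9.4 = 0.4218, L₁ = ρ₁/(1-ρ₁) = 0.4218/(1-0.4218) = 0.7295
Station 2: ρ₂ = 2.535/9.6 = 0.26406, L₂ = ρ₂/(1-ρ₂) = 0.26406/(1-0.26406) = 0.3588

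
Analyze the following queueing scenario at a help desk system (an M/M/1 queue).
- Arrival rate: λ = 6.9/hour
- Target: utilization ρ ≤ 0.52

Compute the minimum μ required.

ρ = λ/μ, so μ = λ/ρ
μ ≥ 6.9/0.52 = 13.2692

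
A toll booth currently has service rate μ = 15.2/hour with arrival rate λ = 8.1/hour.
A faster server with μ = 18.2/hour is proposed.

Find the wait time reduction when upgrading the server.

System 1: ρ₁ = 8.1/15.2 = 0.5329, W₁ = 1/(15.2-8.1) = 0.140845
System 2: ρ₂ = 8.1/18.2 = 0.4451, W₂ = 1/(18.2-8.1) = 0.0990099
Improvement: (W₁-W₂)/W₁ = (0.140845-0.0990099)/0.140845 = 29.70%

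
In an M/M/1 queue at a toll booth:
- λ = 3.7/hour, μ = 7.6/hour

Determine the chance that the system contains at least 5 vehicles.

ρ = λ/μ = 3.7/7.6 = 0.48684
P(N ≥ n) = ρⁿ
P(N ≥ 5) = 0.48684^5
P(N ≥ 5) = 0.02735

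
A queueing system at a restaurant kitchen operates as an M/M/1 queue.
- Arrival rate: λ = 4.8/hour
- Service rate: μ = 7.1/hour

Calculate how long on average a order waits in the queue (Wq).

First, compute utilization: ρ = λ/μ = 4.8/7.1 = 0.6761
For M/M/1: Wq = λ/(μ(μ-λ))
Wq = 4.8/(7.1 × (7.1-4.8))
Wq = 4.8/(7.1 × 2.30)
Wq = 0.2939 hours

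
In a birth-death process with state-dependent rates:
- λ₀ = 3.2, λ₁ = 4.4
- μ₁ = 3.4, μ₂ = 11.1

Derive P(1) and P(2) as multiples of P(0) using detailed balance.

Balance equations:
State 0: λ₀P₀ = μ₁P₁ → P₁ = (λ₀/μ₁)P₀ = (3.2/3.4)P₀ = 0.9412P₀
State 1: P₂ = (λ₀λ₁)/(μ₁μ₂)P₀ = (3.2×4.4)/(3.4×11.1)P₀ = 0.3731P₀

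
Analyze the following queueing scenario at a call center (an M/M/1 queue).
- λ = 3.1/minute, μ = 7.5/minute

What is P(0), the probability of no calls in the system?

ρ = λ/μ = 3.1/7.5 = 0.4133
P(0) = 1 - ρ = 1 - 0.4133 = 0.5867
The server is idle 58.67% of the time.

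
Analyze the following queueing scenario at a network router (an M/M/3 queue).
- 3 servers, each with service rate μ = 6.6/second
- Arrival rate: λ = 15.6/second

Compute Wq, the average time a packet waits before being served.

Traffic intensity: ρ = λ/(cμ) = 15.6/(3×6.6) = 0.7879
Since ρ = 0.7879 < 1, system is stable.
Offered load a = λ/μ = cρ = 15.6/6.6 = 2.3636
P₀ = [ Σₙ₌₀^2 aⁿ/n! + a^3/(3!(1-ρ)) ]⁻¹
Σ = a^0/0! + a^1/1! + a^2/2! = 1.0000 + 2.3636 + 2.7934 = 6.1570
a^3/(3!(1-ρ)) = 13.2051/(6 × 0.212121) = 10.3754
P₀ = 1/(6.1570 + 10.3754) = 0.06049
Lq = P₀·a^3·ρ / (3!(1-ρ)²) = 0.060487 × 13.2051 × 0.78788 / (6 × 0.044995) = 2.3310
Wq = Lq/λ = 2.3310/15.6 = 0.1494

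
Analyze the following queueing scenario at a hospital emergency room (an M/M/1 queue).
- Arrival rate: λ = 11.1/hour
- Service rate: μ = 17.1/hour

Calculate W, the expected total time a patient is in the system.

First, compute utilization: ρ = λ/μ = 11.1/17.1 = 0.6491
For M/M/1: W = 1/(μ-λ)
W = 1/(17.1-11.1) = 1/6.00
W = 0.1667 hours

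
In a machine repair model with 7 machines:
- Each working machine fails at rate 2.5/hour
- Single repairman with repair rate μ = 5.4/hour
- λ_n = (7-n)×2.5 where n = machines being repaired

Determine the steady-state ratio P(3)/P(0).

P(3)/P(0) = ∏_{i=0}^{3-1} λ_i/μ_{i+1}
= (7-0)×2.5/5.4 × (7-1)×2.5/5.4 × (7-2)×2.5/5.4
= 20.8381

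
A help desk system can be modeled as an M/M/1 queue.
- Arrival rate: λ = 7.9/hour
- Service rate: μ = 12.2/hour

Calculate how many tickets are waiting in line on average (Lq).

ρ = λ/μ = 7.9/12.2 = 0.6475
For M/M/1: Lq = λ²/(μ(μ-λ))
Lq = 62.41/(12.2 × 4.30)
Lq = 1.1897 tickets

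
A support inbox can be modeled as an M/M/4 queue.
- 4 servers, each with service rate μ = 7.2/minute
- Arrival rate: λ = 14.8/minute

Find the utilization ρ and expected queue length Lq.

Traffic intensity: ρ = λ/(cμ) = 14.8/(4×7.2) = 0.5139
Since ρ = 0.5139 < 1, system is stable.
Offered load a = λ/μ = cρ = 14.8/7.2 = 2.0556
P₀ = [ Σₙ₌₀^3 aⁿ/n! + a^4/(4!(1-ρ)) ]⁻¹
Σ = a^0/0! + a^1/1! + a^2/2! + a^3/3! = 1.00000 + 2.05556 + 2.11265 + 1.44756 = 6.6158
a^4/(4!(1-ρ)) = 17.8532/(24 × 0.4861) = 1.5303
P₀ = 1/(6.6158 + 1.5303) = 0.1228
Lq = P₀·a^4·ρ / (4!(1-ρ)²) = 0.12276 × 17.8532 × 0.51389 / (24 × 0.23630) = 0.1986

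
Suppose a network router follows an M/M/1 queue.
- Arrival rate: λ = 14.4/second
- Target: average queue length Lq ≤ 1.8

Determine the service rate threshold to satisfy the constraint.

For M/M/1: Lq = λ²/(μ(μ-λ))
Need Lq ≤ 1.8, i.e. μ(μ-λ) ≥ λ²/1.8
μ² - 14.4μ - 207.36/1.8 ≥ 0  →  μ² - 14.4μ - 115.2000 ≥ 0
Quadratic formula (positive root): μ = [λ + √(λ² + 4×115.2000)]/2
Discriminant: 207.36 + 4×115.2000 = 668.1600, √668.1600 = 25.8488
μ ≥ (14.4 + 25.8488)/2 = 20.1244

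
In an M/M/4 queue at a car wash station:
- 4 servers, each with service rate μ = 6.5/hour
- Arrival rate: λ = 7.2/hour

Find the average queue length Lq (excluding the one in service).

Traffic intensity: ρ = λ/(cμ) = 7.2/(4×6.5) = 0.2769
Since ρ = 0.2769 < 1, system is stable.
Offered load a = λ/μ = cρ = 7.2/6.5 = 1.1077
P₀ = [ Σₙ₌₀^3 aⁿ/n! + a^4/(4!(1-ρ)) ]⁻¹
Σ = a^0/0! + a^1/1! + a^2/2! + a^3/3! = 1.0000 + 1.1077 + 0.6135 + 0.2265 = 2.9477
a^4/(4!(1-ρ)) = 1.5055/(24 × 0.7231) = 0.08675
P₀ = 1/(2.9477 + 0.08675) = 0.3295
Lq = P₀·a^4·ρ / (4!(1-ρ)²) = 0.3295 × 1.5055 × 0.2769 / (24 × 0.5228) = 0.01095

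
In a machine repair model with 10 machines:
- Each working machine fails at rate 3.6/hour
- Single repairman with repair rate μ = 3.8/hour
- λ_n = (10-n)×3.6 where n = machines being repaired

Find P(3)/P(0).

P(3)/P(0) = ∏_{i=0}^{3-1} λ_i/μ_{i+1}
= (10-0)×3.6/3.8 × (10-1)×3.6/3.8 × (10-2)×3.6/3.8
= 612.1942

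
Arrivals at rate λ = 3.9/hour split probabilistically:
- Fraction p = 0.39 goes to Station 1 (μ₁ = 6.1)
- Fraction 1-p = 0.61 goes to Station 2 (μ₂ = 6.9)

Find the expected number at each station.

Effective rates: λ₁ = 3.9×0.39 = 1.521, λ₂ = 3.9×0.61 = 2.379
Station 1: ρ₁ = 1.521/6.1 = 0.24934, L₁ = ρ₁/(1-ρ₁) = 0.24934/(1-0.24934) = 0.3322
Station 2: ρ₂ = 2.379/6.9 = 0.34478, L₂ = ρ₂/(1-ρ₂) = 0.34478/(1-0.34478) = 0.5262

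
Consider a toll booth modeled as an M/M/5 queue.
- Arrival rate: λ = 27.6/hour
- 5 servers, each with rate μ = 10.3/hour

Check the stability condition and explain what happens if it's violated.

Stability requires ρ = λ/(cμ) < 1
ρ = 27.6/(5 × 10.3) = 27.6/51.50 = 0.5359
Since 0.5359 < 1, the system is STABLE.
The servers are busy 53.59% of the time.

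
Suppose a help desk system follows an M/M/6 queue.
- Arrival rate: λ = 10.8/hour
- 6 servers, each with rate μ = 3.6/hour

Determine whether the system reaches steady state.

Stability requires ρ = λ/(cμ) < 1
ρ = 10.8/(6 × 3.6) = 10.8/21.60 = 0.5000
Since 0.5000 < 1, the system is STABLE.
The servers are busy 50.00% of the time.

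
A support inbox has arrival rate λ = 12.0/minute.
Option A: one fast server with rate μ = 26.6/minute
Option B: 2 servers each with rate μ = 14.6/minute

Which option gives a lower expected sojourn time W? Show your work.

Option A: single server μ = 26.6 (M/M/1)
  ρ_A = 12.0/26.6 = 0.4511
  W_A = 1/(μ-λ) = 1/(26.6-12.0) = 1/14.60 = 0.06849

Option B: 2 servers μ = 14.6 (M/M/2)
  ρ_B = λ/(cμ) = 12.0/(2×14.6) = 0.4110
  Offered load a = λ/μ = cρ = 12.0/14.6 = 0.8219
  P₀ = [ Σₙ₌₀^1 aⁿ/n! + a^2/(2!(1-ρ)) ]⁻¹
  Σ = a^0/0! + a^1/1! = 1.0000 + 0.8219 = 1.8219
  a^2/(2!(1-ρ)) = 0.6755/(2 × 0.5890) = 0.5734
  P₀ = 1/(1.8219 + 0.5734) = 0.4175
  Lq = P₀·a^2·ρ / (2!(1-ρ)²) = 0.4175 × 0.6755 × 0.4110 / (2 × 0.3470) = 0.1670
  Wq_B = Lq/λ = 0.1670/12.0 = 0.01392
  W_B = Wq_B + 1/μ = 0.01392 + 0.06849 = 0.08241

Since W_A = 0.06849 < W_B = 0.08241, Option A (single fast server) has the shorter time in system.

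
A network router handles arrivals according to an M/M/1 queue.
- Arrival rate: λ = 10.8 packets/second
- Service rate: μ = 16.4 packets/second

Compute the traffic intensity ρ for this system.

Server utilization: ρ = λ/μ
ρ = 10.8/16.4 = 0.6585
The server is busy 65.85% of the time.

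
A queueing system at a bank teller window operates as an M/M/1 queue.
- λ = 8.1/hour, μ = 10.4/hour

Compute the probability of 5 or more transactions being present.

ρ = λ/μ = 8.1/10.4 = 0.77885
P(N ≥ n) = ρⁿ
P(N ≥ 5) = 0.77885^5
P(N ≥ 5) = 0.2866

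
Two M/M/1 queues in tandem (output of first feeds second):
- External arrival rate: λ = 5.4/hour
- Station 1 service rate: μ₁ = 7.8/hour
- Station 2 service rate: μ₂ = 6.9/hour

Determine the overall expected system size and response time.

By Jackson's theorem, each station behaves as independent M/M/1.
Station 1: ρ₁ = 5.4/7.8 = 0.6923, L₁ = ρ₁/(1-ρ₁) = λ/(μ₁-λ) = 5.4/2.40 = 2.2500
Station 2: ρ₂ = 5.4/6.9 = 0.7826, L₂ = ρ₂/(1-ρ₂) = λ/(μ₂-λ) = 5.4/1.50 = 3.6000
Total: L = L₁ + L₂ = 2.2500 + 3.6000 = 5.8500
W = L/λ = 5.8500/5.4 = 1.0833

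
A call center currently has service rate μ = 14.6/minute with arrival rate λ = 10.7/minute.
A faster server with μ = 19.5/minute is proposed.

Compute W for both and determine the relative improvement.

System 1: ρ₁ = 10.7/14.6 = 0.7329, W₁ = 1/(14.6-10.7) = 0.25641
System 2: ρ₂ = 10.7/19.5 = 0.5487, W₂ = 1/(19.5-10.7) = 0.11364
Improvement: (W₁-W₂)/W₁ = (0.25641-0.11364)/0.25641 = 55.68%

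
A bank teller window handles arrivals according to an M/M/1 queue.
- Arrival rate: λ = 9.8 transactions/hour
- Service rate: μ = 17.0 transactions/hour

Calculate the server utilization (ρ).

Server utilization: ρ = λ/μ
ρ = 9.8/17.0 = 0.5765
The server is busy 57.65% of the time.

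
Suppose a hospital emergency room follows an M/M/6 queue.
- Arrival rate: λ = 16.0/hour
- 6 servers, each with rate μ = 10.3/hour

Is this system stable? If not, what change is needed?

Stability requires ρ = λ/(cμ) < 1
ρ = 16.0/(6 × 10.3) = 16.0/61.80 = 0.2589
Since 0.2589 < 1, the system is STABLE.
The servers are busy 25.89% of the time.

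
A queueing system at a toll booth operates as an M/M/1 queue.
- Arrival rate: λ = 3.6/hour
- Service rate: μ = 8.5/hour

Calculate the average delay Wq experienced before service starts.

First, compute utilization: ρ = λ/μ = 3.6/8.5 = 0.4235
For M/M/1: Wq = λ/(μ(μ-λ))
Wq = 3.6/(8.5 × (8.5-3.6))
Wq = 3.6/(8.5 × 4.90)
Wq = 0.08643 hours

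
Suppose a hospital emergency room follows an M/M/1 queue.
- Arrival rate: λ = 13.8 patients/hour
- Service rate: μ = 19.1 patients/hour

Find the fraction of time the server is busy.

Server utilization: ρ = λ/μ
ρ = 13.8/19.1 = 0.7225
The server is busy 72.25% of the time.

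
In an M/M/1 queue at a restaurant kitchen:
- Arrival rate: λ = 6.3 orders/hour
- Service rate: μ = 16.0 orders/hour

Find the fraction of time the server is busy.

Server utilization: ρ = λ/μ
ρ = 6.3/16.0 = 0.3937
The server is busy 39.38% of the time.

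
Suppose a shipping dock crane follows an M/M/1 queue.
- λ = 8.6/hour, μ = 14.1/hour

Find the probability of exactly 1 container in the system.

ρ = λ/μ = 8.6/14.1 = 0.6099
P(n) = (1-ρ)ρⁿ
P(1) = (1-0.6099) × 0.6099^1
P(1) = 0.3901 × 0.6099
P(1) = 0.2379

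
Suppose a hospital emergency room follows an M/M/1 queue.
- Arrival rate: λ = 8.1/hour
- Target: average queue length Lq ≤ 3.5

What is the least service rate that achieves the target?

For M/M/1: Lq = λ²/(μ(μ-λ))
Need Lq ≤ 3.5, i.e. μ(μ-λ) ≥ λ²/3.5
μ² - 8.1μ - 65.61/3.5 ≥ 0  →  μ² - 8.1μ - 18.745714 ≥ 0
Quadratic formula (positive root): μ = [λ + √(λ² + 4×18.745714)]/2
Discriminant: 65.61 + 4×18.745714 = 140.5929, √140.5929 = 11.8572
μ ≥ (8.1 + 11.8572)/2 = 9.9786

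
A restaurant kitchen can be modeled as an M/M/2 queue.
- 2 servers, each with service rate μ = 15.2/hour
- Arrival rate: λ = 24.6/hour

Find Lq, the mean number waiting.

Traffic intensity: ρ = λ/(cμ) = 24.6/(2×15.2) = 0.8092
Since ρ = 0.8092 < 1, system is stable.
Offered load a = λ/μ = cρ = 24.6/15.2 = 1.6184
P₀ = [ Σₙ₌₀^1 aⁿ/n! + a^2/(2!(1-ρ)) ]⁻¹
Σ = a^0/0! + a^1/1! = 1.0000 + 1.6184 = 2.6184
a^2/(2!(1-ρ)) = 2.619287/(2 × 0.1907895) = 6.8643
P₀ = 1/(2.6184 + 6.8643) = 0.1055
Lq = P₀·a^2·ρ / (2!(1-ρ)²) = 0.1054545 × 2.619287 × 0.8092105 / (2 × 0.03640062) = 3.0702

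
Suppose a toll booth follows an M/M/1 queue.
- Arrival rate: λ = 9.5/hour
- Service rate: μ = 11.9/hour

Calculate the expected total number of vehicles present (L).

ρ = λ/μ = 9.5/11.9 = 0.7983
For M/M/1: L = λ/(μ-λ)
L = 9.5/(11.9-9.5) = 9.5/2.40
L = 3.9583 vehicles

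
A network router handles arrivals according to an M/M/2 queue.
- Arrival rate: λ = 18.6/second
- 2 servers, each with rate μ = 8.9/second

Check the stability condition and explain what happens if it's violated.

Stability requires ρ = λ/(cμ) < 1
ρ = 18.6/(2 × 8.9) = 18.6/17.80 = 1.0449
Since 1.0449 ≥ 1, the system is UNSTABLE.
Need c > λ/μ = 18.6/8.9 = 2.09.
Minimum servers needed: c = 3.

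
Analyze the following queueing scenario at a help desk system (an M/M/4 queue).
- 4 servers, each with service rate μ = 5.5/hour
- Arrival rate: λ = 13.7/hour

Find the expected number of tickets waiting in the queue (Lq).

Traffic intensity: ρ = λ/(cμ) = 13.7/(4×5.5) = 0.6227
Since ρ = 0.6227 < 1, system is stable.
Offered load a = λ/μ = cρ = 13.7/5.5 = 2.4909
P₀ = [ Σₙ₌₀^3 aⁿ/n! + a^4/(4!(1-ρ)) ]⁻¹
Σ = a^0/0! + a^1/1! + a^2/2! + a^3/3! = 1.0000 + 2.4909 + 3.1023 + 2.5759 = 9.1691
a^4/(4!(1-ρ)) = 38.4974/(24 × 0.377273) = 4.2517
P₀ = 1/(9.1691 + 4.2517) = 0.07451
Lq = P₀·a^4·ρ / (4!(1-ρ)²) = 0.074511 × 38.4974 × 0.62273 / (24 × 0.14233) = 0.5229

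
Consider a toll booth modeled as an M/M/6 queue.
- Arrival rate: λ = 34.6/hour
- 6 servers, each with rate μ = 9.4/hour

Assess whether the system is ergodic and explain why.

Stability requires ρ = λ/(cμ) < 1
ρ = 34.6/(6 × 9.4) = 34.6/56.40 = 0.6135
Since 0.6135 < 1, the system is STABLE.
The servers are busy 61.35% of the time.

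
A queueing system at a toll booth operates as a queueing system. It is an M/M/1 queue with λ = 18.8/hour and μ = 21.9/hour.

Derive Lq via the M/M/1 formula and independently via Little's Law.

Method 1 (direct): Lq = λ²/(μ(μ-λ)) = 353.44/(21.9 × 3.10) = 5.2061

Method 2 (Little's Law):
W = 1/(μ-λ) = 1/3.10 = 0.32258
Wq = W - 1/μ = 0.32258 - 0.045662 = 0.27692
Lq = λWq = 18.8 × 0.27692 = 5.2061 ✔ (matches Method 1)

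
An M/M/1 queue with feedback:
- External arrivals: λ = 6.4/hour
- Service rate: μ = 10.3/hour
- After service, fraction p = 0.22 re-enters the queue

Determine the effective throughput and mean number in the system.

Effective arrival rate: λ_eff = λ/(1-p) = 6.4/(1-0.22) = 6.4/0.78 = 8.205128
ρ = λ_eff/μ = 8.205128/10.3 = 0.796614
L = ρ/(1-ρ) = 0.796614/(1-0.796614) = 3.9168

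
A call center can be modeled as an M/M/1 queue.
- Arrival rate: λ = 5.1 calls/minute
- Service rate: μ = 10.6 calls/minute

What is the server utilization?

Server utilization: ρ = λ/μ
ρ = 5.1/10.6 = 0.4811
The server is busy 48.11% of the time.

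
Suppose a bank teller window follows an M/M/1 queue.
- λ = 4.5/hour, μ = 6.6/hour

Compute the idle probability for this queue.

ρ = λ/μ = 4.5/6.6 = 0.6818
P(0) = 1 - ρ = 1 - 0.6818 = 0.3182
The server is idle 31.82% of the time.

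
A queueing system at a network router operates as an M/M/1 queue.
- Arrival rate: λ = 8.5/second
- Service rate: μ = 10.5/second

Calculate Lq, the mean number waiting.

ρ = λ/μ = 8.5/10.5 = 0.8095
For M/M/1: Lq = λ²/(μ(μ-λ))
Lq = 72.25/(10.5 × 2.00)
Lq = 3.4405 packets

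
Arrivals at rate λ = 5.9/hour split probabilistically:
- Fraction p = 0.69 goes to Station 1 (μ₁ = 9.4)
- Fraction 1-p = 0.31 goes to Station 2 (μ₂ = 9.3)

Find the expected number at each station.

Effective rates: λ₁ = 5.9×0.69 = 4.071, λ₂ = 5.9×0.31 = 1.829
Station 1: ρ₁ = 4.071/9.4 = 0.43309, L₁ = ρ₁/(1-ρ₁) = 0.43309/(1-0.43309) = 0.7639
Station 2: ρ₂ = 1.829/9.3 = 0.19667, L₂ = ρ₂/(1-ρ₂) = 0.19667/(1-0.19667) = 0.2448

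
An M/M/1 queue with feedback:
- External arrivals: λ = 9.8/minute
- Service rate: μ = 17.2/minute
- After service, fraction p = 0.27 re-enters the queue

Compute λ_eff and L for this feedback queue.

Effective arrival rate: λ_eff = λ/(1-p) = 9.8/(1-0.27) = 9.8/0.73 = 13.42466
ρ = λ_eff/μ = 13.42466/17.2 = 0.780503
L = ρ/(1-ρ) = 0.780503/(1-0.780503) = 3.5559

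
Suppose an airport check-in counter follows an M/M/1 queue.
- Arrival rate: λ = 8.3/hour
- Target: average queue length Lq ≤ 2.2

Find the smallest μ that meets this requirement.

For M/M/1: Lq = λ²/(μ(μ-λ))
Need Lq ≤ 2.2, i.e. μ(μ-λ) ≥ λ²/2.2
μ² - 8.3μ - 68.89/2.2 ≥ 0  →  μ² - 8.3μ - 31.313636 ≥ 0
Quadratic formula (positive root): μ = [λ + √(λ² + 4×31.313636)]/2
Discriminant: 68.89 + 4×31.313636 = 194.1445, √194.1445 = 13.9336
μ ≥ (8.3 + 13.9336)/2 = 11.1168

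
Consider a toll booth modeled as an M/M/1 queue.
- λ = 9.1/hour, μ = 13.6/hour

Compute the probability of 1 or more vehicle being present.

ρ = λ/μ = 9.1/13.6 = 0.6691
P(N ≥ n) = ρⁿ
P(N ≥ 1) = 0.6691^1
P(N ≥ 1) = 0.6691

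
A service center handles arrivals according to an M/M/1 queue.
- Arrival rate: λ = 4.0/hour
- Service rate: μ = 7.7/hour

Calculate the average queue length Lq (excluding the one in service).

ρ = λ/μ = 4.0/7.7 = 0.5195
For M/M/1: Lq = λ²/(μ(μ-λ))
Lq = 16.00/(7.7 × 3.70)
Lq = 0.5616 customers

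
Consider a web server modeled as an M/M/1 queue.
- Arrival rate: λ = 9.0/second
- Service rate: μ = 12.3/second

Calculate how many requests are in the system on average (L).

ρ = λ/μ = 9.0/12.3 = 0.7317
For M/M/1: L = λ/(μ-λ)
L = 9.0/(12.3-9.0) = 9.0/3.30
L = 2.7273 requests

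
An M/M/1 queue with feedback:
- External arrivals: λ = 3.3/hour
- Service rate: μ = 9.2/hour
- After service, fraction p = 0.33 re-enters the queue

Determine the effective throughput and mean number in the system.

Effective arrival rate: λ_eff = λ/(1-p) = 3.3/(1-0.33) = 3.3/0.67 = 4.925373
ρ = λ_eff/μ = 4.925373/9.2 = 0.535367
L = ρ/(1-ρ) = 0.535367/(1-0.535367) = 1.1522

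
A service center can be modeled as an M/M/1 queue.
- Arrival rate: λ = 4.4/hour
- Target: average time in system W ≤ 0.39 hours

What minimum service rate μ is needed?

For M/M/1: W = 1/(μ-λ)
Need W ≤ 0.39, so 1/(μ-λ) ≤ 0.39
μ - λ ≥ 1/0.39 = 2.5641
μ ≥ 4.4 + 2.5641 = 6.9641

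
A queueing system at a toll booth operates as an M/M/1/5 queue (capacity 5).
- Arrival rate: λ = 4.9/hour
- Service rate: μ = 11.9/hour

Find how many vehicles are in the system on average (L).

ρ = λ/μ = 4.9/11.9 = 0.41176
P₀ = (1-ρ)/(1-ρ^(K+1)) = (1-0.41176)/(1-0.41176^6) = 0.5882/0.9951 = 0.5911
P_K = P₀×ρ^K = 0.591121 × 0.41176^5 = 0.591121 × 0.0118364 = 0.006997
L = ρ[1 - (K+1)ρ^K + Kρ^(K+1)] / [(1-ρ)(1-ρ^(K+1))]
L = 0.41176 × (1 - 6×0.01184 + 5×0.004874) / ((1 - 0.41176) × (1 - 0.004874)) = 0.6706 vehicles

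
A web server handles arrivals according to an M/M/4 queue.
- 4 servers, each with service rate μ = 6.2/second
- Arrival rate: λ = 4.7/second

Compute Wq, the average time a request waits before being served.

Traffic intensity: ρ = λ/(cμ) = 4.7/(4×6.2) = 0.1895
Since ρ = 0.1895 < 1, system is stable.
Offered load a = λ/μ = cρ = 4.7/6.2 = 0.7581
P₀ = [ Σₙ₌₀^3 aⁿ/n! + a^4/(4!(1-ρ)) ]⁻¹
Σ = a^0/0! + a^1/1! + a^2/2! + a^3/3! = 1.0000 + 0.7581 + 0.2873 + 0.07261 = 2.1180
a^4/(4!(1-ρ)) = 0.3302/(24 × 0.8105) = 0.01698
P₀ = 1/(2.1180 + 0.01698) = 0.4684
Lq = P₀·a^4·ρ / (4!(1-ρ)²) = 0.4684 × 0.3302 × 0.1895 / (24 × 0.6569) = 0.001859
Wq = Lq/λ = 0.0018594/4.7 = 0.0003956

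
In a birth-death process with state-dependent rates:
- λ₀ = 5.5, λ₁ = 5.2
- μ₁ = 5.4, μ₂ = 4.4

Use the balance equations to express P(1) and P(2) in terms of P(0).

Balance equations:
State 0: λ₀P₀ = μ₁P₁ → P₁ = (λ₀/μ₁)P₀ = (5.5/5.4)P₀ = 1.0185P₀
State 1: P₂ = (λ₀λ₁)/(μ₁μ₂)P₀ = (5.5×5.2)/(5.4×4.4)P₀ = 1.2037P₀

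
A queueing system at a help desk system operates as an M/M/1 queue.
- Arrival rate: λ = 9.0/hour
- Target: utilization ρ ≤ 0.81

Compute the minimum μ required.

ρ = λ/μ, so μ = λ/ρ
μ ≥ 9.0/0.81 = 11.1111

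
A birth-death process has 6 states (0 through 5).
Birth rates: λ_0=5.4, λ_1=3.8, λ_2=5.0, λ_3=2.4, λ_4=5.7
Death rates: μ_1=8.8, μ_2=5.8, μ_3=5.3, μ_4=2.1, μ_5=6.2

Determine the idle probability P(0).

Ratios P(n)/P(0) = (λ₀···λₙ₋₁)/(μ₁···μₙ):
P(1)/P(0) = (5.4)/(8.8) = 0.6136
P(2)/P(0) = (5.4×3.8)/(8.8×5.8) = 0.4020
P(3)/P(0) = (5.4×3.8×5.0)/(8.8×5.8×5.3) = 0.3793
P(4)/P(0) = (5.4×3.8×5.0×2.4)/(8.8×5.8×5.3×2.1) = 0.4335
P(5)/P(0) = (5.4×3.8×5.0×2.4×5.7)/(8.8×5.8×5.3×2.1×6.2) = 0.3985

Normalization: ∑ P(n) = 1
P(0) × (1.0000 + 0.6136 + 0.4020 + 0.3793 + 0.4335 + 0.3985) = 1
P(0) × 3.2269 = 1
P(0) = 1/3.2269 = 0.3099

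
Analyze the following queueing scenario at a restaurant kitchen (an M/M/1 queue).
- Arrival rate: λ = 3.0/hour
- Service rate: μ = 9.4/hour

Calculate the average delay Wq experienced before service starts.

First, compute utilization: ρ = λ/μ = 3.0/9.4 = 0.3191
For M/M/1: Wq = λ/(μ(μ-λ))
Wq = 3.0/(9.4 × (9.4-3.0))
Wq = 3.0/(9.4 × 6.40)
Wq = 0.04987 hours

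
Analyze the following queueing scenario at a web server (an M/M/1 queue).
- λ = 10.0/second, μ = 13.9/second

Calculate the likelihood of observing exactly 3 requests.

ρ = λ/μ = 10.0/13.9 = 0.7194
P(n) = (1-ρ)ρⁿ
P(3) = (1-0.7194) × 0.7194^3
P(3) = 0.2806 × 0.3723
P(3) = 0.1045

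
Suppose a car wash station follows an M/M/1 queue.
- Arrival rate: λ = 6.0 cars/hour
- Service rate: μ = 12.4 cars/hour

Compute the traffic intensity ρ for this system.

Server utilization: ρ = λ/μ
ρ = 6.0/12.4 = 0.4839
The server is busy 48.39% of the time.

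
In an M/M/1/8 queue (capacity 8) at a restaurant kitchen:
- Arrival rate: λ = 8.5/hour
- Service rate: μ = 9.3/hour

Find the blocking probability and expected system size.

ρ = λ/μ = 8.5/9.3 = 0.91398
P₀ = (1-ρ)/(1-ρ^(K+1)) = (1-0.91398)/(1-0.91398^9) = 0.08602/0.5549 = 0.1550
P_K = P₀×ρ^K = 0.1550 × 0.91398^8 = 0.1550 × 0.4870 = 0.07548
Blocking probability P_8 = 0.07548 (7.55%)
L = ρ[1 - (K+1)ρ^K + Kρ^(K+1)] / [(1-ρ)(1-ρ^(K+1))]
L = 0.91398 × (1 - 9×0.486960 + 8×0.445072) / ((1 - 0.91398) × (1 - 0.445072)) = 3.4069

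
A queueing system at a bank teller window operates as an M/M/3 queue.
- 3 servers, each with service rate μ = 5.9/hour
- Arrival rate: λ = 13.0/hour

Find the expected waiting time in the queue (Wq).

Traffic intensity: ρ = λ/(cμ) = 13.0/(3×5.9) = 0.7345
Since ρ = 0.7345 < 1, system is stable.
Offered load a = λ/μ = cρ = 13.0/5.9 = 2.2034
P₀ = [ Σₙ₌₀^2 aⁿ/n! + a^3/(3!(1-ρ)) ]⁻¹
Σ = a^0/0! + a^1/1! + a^2/2! = 1.0000 + 2.2034 + 2.4275 = 5.6309
a^3/(3!(1-ρ)) = 10.6973/(6 × 0.265537) = 6.7143
P₀ = 1/(5.6309 + 6.7143) = 0.08100
Lq = P₀·a^3·ρ / (3!(1-ρ)²) = 0.081004 × 10.6973 × 0.73446 / (6 × 0.070510) = 1.5043
Wq = Lq/λ = 1.5043/13.0 = 0.1157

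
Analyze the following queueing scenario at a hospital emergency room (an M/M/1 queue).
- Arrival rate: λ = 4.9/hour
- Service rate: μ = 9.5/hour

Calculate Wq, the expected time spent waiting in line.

First, compute utilization: ρ = λ/μ = 4.9/9.5 = 0.5158
For M/M/1: Wq = λ/(μ(μ-λ))
Wq = 4.9/(9.5 × (9.5-4.9))
Wq = 4.9/(9.5 × 4.60)
Wq = 0.1121 hours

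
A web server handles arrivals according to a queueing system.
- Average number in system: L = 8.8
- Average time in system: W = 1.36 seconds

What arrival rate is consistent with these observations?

Little's Law: L = λW, so λ = L/W
λ = 8.8/1.36 = 6.4706 requests/second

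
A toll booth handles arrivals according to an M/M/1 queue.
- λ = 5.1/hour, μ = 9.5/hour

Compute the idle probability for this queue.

ρ = λ/μ = 5.1/9.5 = 0.5368
P(0) = 1 - ρ = 1 - 0.5368 = 0.4632
The server is idle 46.32% of the time.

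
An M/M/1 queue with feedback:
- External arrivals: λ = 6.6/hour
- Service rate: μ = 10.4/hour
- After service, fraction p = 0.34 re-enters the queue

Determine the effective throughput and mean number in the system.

Effective arrival rate: λ_eff = λ/(1-p) = 6.6/(1-0.34) = 6.6/0.66 = 10.0000
ρ = λ_eff/μ = 10.0000/10.4 = 0.9615385
L = ρ/(1-ρ) = 0.9615385/(1-0.9615385) = 25.0000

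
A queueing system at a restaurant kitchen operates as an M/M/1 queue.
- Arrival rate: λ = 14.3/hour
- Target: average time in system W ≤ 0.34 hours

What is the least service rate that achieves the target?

For M/M/1: W = 1/(μ-λ)
Need W ≤ 0.34, so 1/(μ-λ) ≤ 0.34
μ - λ ≥ 1/0.34 = 2.9412
μ ≥ 14.3 + 2.9412 = 17.2412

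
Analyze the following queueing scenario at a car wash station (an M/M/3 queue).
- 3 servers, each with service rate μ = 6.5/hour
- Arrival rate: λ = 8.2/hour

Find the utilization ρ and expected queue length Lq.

Traffic intensity: ρ = λ/(cμ) = 8.2/(3×6.5) = 0.4205
Since ρ = 0.4205 < 1, system is stable.
Offered load a = λ/μ = cρ = 8.2/6.5 = 1.2615
P₀ = [ Σₙ₌₀^2 aⁿ/n! + a^3/(3!(1-ρ)) ]⁻¹
Σ = a^0/0! + a^1/1! + a^2/2! = 1.00000 + 1.26154 + 0.795740 = 3.0573
a^3/(3!(1-ρ)) = 2.0077/(6 × 0.5795) = 0.5774
P₀ = 1/(3.0573 + 0.5774) = 0.2751
Lq = P₀·a^3·ρ / (3!(1-ρ)²) = 0.2751 × 2.0077 × 0.4205 / (6 × 0.3358) = 0.1153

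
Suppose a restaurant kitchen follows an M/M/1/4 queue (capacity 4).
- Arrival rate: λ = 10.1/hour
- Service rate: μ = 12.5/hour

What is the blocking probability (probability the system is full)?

ρ = λ/μ = 10.1/12.5 = 0.8080
P₀ = (1-ρ)/(1-ρ^(K+1)) = (1-0.8080)/(1-0.8080^5) = 0.1920/0.6556 = 0.2929
P_K = P₀×ρ^K = 0.2929 × 0.8080^4 = 0.2929 × 0.4262 = 0.1248
Blocking probability = 12.48%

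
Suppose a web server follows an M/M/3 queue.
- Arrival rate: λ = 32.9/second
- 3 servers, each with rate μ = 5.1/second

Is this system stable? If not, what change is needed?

Stability requires ρ = λ/(cμ) < 1
ρ = 32.9/(3 × 5.1) = 32.9/15.30 = 2.1503
Since 2.1503 ≥ 1, the system is UNSTABLE.
Need c > λ/μ = 32.9/5.1 = 6.45.
Minimum servers needed: c = 7.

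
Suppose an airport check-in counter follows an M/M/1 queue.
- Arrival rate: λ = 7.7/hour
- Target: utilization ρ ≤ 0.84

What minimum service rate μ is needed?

ρ = λ/μ, so μ = λ/ρ
μ ≥ 7.7/0.84 = 9.1667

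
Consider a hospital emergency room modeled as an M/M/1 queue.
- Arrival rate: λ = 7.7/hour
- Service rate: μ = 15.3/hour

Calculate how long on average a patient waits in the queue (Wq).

First, compute utilization: ρ = λ/μ = 7.7/15.3 = 0.5033
For M/M/1: Wq = λ/(μ(μ-λ))
Wq = 7.7/(15.3 × (15.3-7.7))
Wq = 7.7/(15.3 × 7.60)
Wq = 0.06622 hours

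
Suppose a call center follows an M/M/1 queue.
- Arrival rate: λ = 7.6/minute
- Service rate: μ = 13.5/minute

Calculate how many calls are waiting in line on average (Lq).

ρ = λ/μ = 7.6/13.5 = 0.5630
For M/M/1: Lq = λ²/(μ(μ-λ))
Lq = 57.76/(13.5 × 5.90)
Lq = 0.7252 calls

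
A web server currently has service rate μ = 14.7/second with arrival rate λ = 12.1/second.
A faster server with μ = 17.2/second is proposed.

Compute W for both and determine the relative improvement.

System 1: ρ₁ = 12.1/14.7 = 0.8231, W₁ = 1/(14.7-12.1) = 0.38462
System 2: ρ₂ = 12.1/17.2 = 0.7035, W₂ = 1/(17.2-12.1) = 0.19608
Improvement: (W₁-W₂)/W₁ = (0.38462-0.19608)/0.38462 = 49.02%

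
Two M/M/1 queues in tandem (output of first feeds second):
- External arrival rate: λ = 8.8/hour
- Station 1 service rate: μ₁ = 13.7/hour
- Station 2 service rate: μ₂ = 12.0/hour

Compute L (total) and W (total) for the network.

By Jackson's theorem, each station behaves as independent M/M/1.
Station 1: ρ₁ = 8.8/13.7 = 0.6423, L₁ = ρ₁/(1-ρ₁) = λ/(μ₁-λ) = 8.8/4.90 = 1.7959
Station 2: ρ₂ = 8.8/12.0 = 0.7333, L₂ = ρ₂/(1-ρ₂) = λ/(μ₂-λ) = 8.8/3.20 = 2.7500
Total: L = L₁ + L₂ = 1.7959 + 2.7500 = 4.5459
W = L/λ = 4.5459/8.8 = 0.5166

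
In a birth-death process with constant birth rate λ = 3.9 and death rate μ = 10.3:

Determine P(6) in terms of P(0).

For constant rates: P(n)/P(0) = (λ/μ)^n
P(6)/P(0) = (3.9/10.3)^6 = 0.37864^6 = 0.002947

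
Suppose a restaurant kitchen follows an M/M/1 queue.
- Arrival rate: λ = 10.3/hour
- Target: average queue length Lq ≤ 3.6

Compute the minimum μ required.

For M/M/1: Lq = λ²/(μ(μ-λ))
Need Lq ≤ 3.6, i.e. μ(μ-λ) ≥ λ²/3.6
μ² - 10.3μ - 106.09/3.6 ≥ 0  →  μ² - 10.3μ - 29.46944 ≥ 0
Quadratic formula (positive root): μ = [λ + √(λ² + 4×29.46944)]/2
Discriminant: 106.09 + 4×29.46944 = 223.9678, √223.9678 = 14.9656
μ ≥ (10.3 + 14.9656)/2 = 12.6328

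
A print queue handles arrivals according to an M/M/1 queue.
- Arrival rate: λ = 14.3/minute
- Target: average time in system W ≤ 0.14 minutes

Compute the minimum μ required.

For M/M/1: W = 1/(μ-λ)
Need W ≤ 0.14, so 1/(μ-λ) ≤ 0.14
μ - λ ≥ 1/0.14 = 7.1429
μ ≥ 14.3 + 7.1429 = 21.4429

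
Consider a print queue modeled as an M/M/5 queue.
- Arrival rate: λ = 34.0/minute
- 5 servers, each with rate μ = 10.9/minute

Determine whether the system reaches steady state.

Stability requires ρ = λ/(cμ) < 1
ρ = 34.0/(5 × 10.9) = 34.0/54.50 = 0.6239
Since 0.6239 < 1, the system is STABLE.
The servers are busy 62.39% of the time.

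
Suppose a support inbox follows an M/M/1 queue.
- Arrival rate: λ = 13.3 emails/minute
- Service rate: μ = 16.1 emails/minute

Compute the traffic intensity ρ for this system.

Server utilization: ρ = λ/μ
ρ = 13.3/16.1 = 0.8261
The server is busy 82.61% of the time.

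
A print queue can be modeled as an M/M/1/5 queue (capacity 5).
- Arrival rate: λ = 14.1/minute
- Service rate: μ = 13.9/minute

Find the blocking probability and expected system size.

ρ = λ/μ = 14.1/13.9 = 1.0144
P₀ = (1-ρ)/(1-ρ^(K+1)) = (1-1.0144)/(1-1.0144^6) = -0.01440/-0.08957 = 0.1608
P_K = P₀×ρ^K = 0.1608 × 1.0144^5 = 0.1608 × 1.0741 = 0.1727
Blocking probability P_5 = 0.1727 (17.27%)
L = ρ[1 - (K+1)ρ^K + Kρ^(K+1)] / [(1-ρ)(1-ρ^(K+1))]
L = 1.0144 × (1 - 6×1.0741037 + 5×1.0895708) / ((1 - 1.0144) × (1 - 1.0895708)) = 2.5417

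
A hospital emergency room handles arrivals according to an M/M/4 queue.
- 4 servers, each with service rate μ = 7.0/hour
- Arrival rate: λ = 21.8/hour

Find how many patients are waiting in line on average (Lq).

Traffic intensity: ρ = λ/(cμ) = 21.8/(4×7.0) = 0.7786
Since ρ = 0.7786 < 1, system is stable.
Offered load a = λ/μ = cρ = 21.8/7.0 = 3.1143
P₀ = [ Σₙ₌₀^3 aⁿ/n! + a^4/(4!(1-ρ)) ]⁻¹
Σ = a^0/0! + a^1/1! + a^2/2! + a^3/3! = 1.0000 + 3.1143 + 4.8494 + 5.0341 = 13.9978
a^4/(4!(1-ρ)) = 94.0662/(24 × 0.221429) = 17.7006
P₀ = 1/(13.9978 + 17.7006) = 0.03155
Lq = P₀·a^4·ρ / (4!(1-ρ)²) = 0.031547 × 94.0662 × 0.77857 / (24 × 0.049031) = 1.9634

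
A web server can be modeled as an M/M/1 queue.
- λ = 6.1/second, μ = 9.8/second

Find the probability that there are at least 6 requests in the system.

ρ = λ/μ = 6.1/9.8 = 0.62245
P(N ≥ n) = ρⁿ
P(N ≥ 6) = 0.62245^6
P(N ≥ 6) = 0.05816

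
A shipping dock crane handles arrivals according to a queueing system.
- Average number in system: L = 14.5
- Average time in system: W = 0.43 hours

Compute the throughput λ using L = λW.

Little's Law: L = λW, so λ = L/W
λ = 14.5/0.43 = 33.7209 containers/hour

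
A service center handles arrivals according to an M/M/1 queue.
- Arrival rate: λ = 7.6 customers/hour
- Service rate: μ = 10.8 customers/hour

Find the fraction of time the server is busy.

Server utilization: ρ = λ/μ
ρ = 7.6/10.8 = 0.7037
The server is busy 70.37% of the time.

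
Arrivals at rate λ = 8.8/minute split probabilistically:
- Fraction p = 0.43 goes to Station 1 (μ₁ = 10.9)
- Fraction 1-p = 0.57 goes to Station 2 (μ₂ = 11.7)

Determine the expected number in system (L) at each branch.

Effective rates: λ₁ = 8.8×0.43 = 3.784, λ₂ = 8.8×0.57 = 5.016
Station 1: ρ₁ = 3.784/10.9 = 0.34716, L₁ = ρ₁/(1-ρ₁) = 0.34716/(1-0.34716) = 0.5318
Station 2: ρ₂ = 5.016/11.7 = 0.4287, L₂ = ρ₂/(1-ρ₂) = 0.4287/(1-0.4287) = 0.7504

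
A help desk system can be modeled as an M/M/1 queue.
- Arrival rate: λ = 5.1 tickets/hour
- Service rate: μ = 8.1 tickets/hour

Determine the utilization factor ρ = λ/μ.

Server utilization: ρ = λ/μ
ρ = 5.1/8.1 = 0.6296
The server is busy 62.96% of the time.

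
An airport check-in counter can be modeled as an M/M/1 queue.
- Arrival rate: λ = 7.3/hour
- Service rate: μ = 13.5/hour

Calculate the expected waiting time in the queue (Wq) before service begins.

First, compute utilization: ρ = λ/μ = 7.3/13.5 = 0.5407
For M/M/1: Wq = λ/(μ(μ-λ))
Wq = 7.3/(13.5 × (13.5-7.3))
Wq = 7.3/(13.5 × 6.20)
Wq = 0.08722 hours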